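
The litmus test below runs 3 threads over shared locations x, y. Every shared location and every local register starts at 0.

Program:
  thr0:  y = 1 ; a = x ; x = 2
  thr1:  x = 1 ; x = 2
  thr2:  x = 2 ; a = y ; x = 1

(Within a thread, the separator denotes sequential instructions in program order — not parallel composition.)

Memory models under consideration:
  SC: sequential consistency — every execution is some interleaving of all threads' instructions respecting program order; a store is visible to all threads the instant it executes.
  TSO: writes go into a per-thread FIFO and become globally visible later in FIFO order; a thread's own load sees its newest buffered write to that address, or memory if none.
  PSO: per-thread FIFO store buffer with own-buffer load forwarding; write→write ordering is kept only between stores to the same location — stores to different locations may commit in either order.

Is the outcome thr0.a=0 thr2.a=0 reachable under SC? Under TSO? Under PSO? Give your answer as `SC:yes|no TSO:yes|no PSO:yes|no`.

SC:no TSO:yes PSO:yes

outcome vector order: (thr0.a,thr2.a)
SC (5): 0/1 1/0 1/1 2/0 2/1
TSO (6): 0/0 0/1 1/0 1/1 2/0 2/1
PSO (6): 0/0 0/1 1/0 1/1 2/0 2/1
target 0/0 ∈ {TSO,PSO}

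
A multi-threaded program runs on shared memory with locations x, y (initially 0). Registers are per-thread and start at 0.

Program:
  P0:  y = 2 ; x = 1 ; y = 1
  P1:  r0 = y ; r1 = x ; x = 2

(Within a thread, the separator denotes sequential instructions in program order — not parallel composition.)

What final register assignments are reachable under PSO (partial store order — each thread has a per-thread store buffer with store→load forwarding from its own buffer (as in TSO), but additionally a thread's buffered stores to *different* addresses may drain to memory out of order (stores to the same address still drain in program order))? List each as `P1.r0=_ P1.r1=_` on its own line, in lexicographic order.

outcome vector order: (P1.r0,P1.r1)
|PSO outcomes| = 6

P1.r0=0 P1.r1=0
P1.r0=0 P1.r1=1
P1.r0=1 P1.r1=0
P1.r0=1 P1.r1=1
P1.r0=2 P1.r1=0
P1.r0=2 P1.r1=1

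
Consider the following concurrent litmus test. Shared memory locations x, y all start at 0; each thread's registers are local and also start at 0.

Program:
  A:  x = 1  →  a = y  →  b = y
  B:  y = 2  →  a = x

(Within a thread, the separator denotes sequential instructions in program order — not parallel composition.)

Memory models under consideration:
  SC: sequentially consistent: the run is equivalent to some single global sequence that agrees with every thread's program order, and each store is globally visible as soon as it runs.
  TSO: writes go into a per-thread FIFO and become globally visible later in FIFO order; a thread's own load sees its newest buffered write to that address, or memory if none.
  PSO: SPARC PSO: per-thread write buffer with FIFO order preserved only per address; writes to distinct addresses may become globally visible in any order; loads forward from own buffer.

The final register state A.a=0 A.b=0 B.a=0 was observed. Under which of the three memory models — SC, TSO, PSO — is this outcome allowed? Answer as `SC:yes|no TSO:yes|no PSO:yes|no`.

outcome vector order: (A.a,A.b,B.a)
under SC → (0,0,1) (0,2,1) (2,2,0) (2,2,1)
under TSO → (0,0,0) (0,0,1) (0,2,0) (0,2,1) (2,2,0) (2,2,1)
under PSO → (0,0,0) (0,0,1) (0,2,0) (0,2,1) (2,2,0) (2,2,1)
target (0,0,0) ∈ {TSO,PSO}

SC:no TSO:yes PSO:yes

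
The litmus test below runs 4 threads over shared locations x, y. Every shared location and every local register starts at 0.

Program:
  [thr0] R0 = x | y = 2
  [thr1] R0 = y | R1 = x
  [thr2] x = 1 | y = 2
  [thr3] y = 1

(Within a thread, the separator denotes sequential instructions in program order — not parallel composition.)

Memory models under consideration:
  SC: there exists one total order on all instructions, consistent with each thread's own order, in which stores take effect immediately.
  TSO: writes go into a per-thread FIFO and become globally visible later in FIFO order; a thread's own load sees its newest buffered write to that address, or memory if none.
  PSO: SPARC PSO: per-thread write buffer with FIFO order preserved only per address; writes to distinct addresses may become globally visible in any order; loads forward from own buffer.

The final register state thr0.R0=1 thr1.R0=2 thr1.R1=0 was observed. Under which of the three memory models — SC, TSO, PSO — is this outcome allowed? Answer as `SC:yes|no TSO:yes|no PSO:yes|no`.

SC:no TSO:no PSO:yes

outcome vector order: (thr0.R0,thr1.R0,thr1.R1)
SC: 11 outcomes — {0/0/0 0/0/1 0/1/0 0/1/1 0/2/0 0/2/1 1/0/0 1/0/1 1/1/0 1/1/1 1/2/1}
TSO: 11 outcomes — {0/0/0 0/0/1 0/1/0 0/1/1 0/2/0 0/2/1 1/0/0 1/0/1 1/1/0 1/1/1 1/2/1}
PSO: 12 outcomes — {0/0/0 0/0/1 0/1/0 0/1/1 0/2/0 0/2/1 1/0/0 1/0/1 1/1/0 1/1/1 1/2/0 1/2/1}
target 1/2/0 ∈ {PSO}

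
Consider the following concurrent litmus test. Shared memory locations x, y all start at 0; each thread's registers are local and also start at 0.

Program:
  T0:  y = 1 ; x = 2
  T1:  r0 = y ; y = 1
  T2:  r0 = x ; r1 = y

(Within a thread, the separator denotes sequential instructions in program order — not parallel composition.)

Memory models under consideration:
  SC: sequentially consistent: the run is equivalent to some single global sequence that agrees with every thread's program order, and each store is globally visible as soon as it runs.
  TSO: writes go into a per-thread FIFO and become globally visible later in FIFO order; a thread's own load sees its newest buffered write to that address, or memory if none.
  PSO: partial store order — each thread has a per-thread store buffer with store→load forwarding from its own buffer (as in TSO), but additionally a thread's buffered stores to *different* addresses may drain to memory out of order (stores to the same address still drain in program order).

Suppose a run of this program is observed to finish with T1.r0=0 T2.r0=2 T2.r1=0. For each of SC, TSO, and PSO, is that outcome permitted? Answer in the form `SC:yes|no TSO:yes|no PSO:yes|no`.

outcome vector order: (T1.r0,T2.r0,T2.r1)
[SC] allowed = {0/0/0, 0/0/1, 0/2/1, 1/0/0, 1/0/1, 1/2/1}
[TSO] allowed = {0/0/0, 0/0/1, 0/2/1, 1/0/0, 1/0/1, 1/2/1}
[PSO] allowed = {0/0/0, 0/0/1, 0/2/0, 0/2/1, 1/0/0, 1/0/1, 1/2/0, 1/2/1}
target 0/2/0 ∈ {PSO}

SC:no TSO:no PSO:yes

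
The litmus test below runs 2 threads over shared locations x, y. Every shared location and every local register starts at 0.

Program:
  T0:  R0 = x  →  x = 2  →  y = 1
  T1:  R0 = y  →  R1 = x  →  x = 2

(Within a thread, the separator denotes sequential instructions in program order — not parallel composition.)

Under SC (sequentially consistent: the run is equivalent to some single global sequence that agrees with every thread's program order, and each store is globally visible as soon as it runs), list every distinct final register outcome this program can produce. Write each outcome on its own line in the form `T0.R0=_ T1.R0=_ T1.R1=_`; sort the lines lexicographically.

outcome vector order: (T0.R0,T1.R0,T1.R1)
|SC outcomes| = 4

T0.R0=0 T1.R0=0 T1.R1=0
T0.R0=0 T1.R0=0 T1.R1=2
T0.R0=0 T1.R0=1 T1.R1=2
T0.R0=2 T1.R0=0 T1.R1=0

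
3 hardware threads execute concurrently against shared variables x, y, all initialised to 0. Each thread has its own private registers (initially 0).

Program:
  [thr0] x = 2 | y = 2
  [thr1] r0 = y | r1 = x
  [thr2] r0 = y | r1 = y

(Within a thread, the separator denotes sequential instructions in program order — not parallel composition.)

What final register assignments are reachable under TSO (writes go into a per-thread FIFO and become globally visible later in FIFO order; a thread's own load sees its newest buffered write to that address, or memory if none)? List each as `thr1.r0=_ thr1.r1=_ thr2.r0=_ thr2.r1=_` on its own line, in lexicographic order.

thr1.r0=0 thr1.r1=0 thr2.r0=0 thr2.r1=0
thr1.r0=0 thr1.r1=0 thr2.r0=0 thr2.r1=2
thr1.r0=0 thr1.r1=0 thr2.r0=2 thr2.r1=2
thr1.r0=0 thr1.r1=2 thr2.r0=0 thr2.r1=0
thr1.r0=0 thr1.r1=2 thr2.r0=0 thr2.r1=2
thr1.r0=0 thr1.r1=2 thr2.r0=2 thr2.r1=2
thr1.r0=2 thr1.r1=2 thr2.r0=0 thr2.r1=0
thr1.r0=2 thr1.r1=2 thr2.r0=0 thr2.r1=2
thr1.r0=2 thr1.r1=2 thr2.r0=2 thr2.r1=2

outcome vector order: (thr1.r0,thr1.r1,thr2.r0,thr2.r1)
|TSO outcomes| = 9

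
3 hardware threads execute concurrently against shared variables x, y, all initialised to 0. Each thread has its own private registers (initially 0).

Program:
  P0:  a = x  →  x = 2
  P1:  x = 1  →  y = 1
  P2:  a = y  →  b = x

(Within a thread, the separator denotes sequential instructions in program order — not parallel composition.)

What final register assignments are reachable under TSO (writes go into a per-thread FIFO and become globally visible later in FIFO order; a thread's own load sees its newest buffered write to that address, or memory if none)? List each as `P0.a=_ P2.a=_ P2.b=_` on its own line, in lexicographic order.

P0.a=0 P2.a=0 P2.b=0
P0.a=0 P2.a=0 P2.b=1
P0.a=0 P2.a=0 P2.b=2
P0.a=0 P2.a=1 P2.b=1
P0.a=0 P2.a=1 P2.b=2
P0.a=1 P2.a=0 P2.b=0
P0.a=1 P2.a=0 P2.b=1
P0.a=1 P2.a=0 P2.b=2
P0.a=1 P2.a=1 P2.b=1
P0.a=1 P2.a=1 P2.b=2

outcome vector order: (P0.a,P2.a,P2.b)
|TSO outcomes| = 10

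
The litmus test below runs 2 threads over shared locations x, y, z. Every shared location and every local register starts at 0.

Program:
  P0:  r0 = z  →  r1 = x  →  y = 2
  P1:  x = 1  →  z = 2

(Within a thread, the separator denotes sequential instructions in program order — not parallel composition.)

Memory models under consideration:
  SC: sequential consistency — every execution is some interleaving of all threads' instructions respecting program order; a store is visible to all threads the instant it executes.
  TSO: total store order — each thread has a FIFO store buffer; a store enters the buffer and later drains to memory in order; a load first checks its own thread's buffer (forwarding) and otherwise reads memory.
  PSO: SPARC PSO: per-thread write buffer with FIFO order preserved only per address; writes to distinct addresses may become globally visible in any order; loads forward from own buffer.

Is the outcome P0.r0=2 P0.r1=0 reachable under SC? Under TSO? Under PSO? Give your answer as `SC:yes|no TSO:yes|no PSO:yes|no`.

SC:no TSO:no PSO:yes

outcome vector order: (P0.r0,P0.r1)
under SC → 00; 01; 21
under TSO → 00; 01; 21
under PSO → 00; 01; 20; 21
target 20 ∈ {PSO}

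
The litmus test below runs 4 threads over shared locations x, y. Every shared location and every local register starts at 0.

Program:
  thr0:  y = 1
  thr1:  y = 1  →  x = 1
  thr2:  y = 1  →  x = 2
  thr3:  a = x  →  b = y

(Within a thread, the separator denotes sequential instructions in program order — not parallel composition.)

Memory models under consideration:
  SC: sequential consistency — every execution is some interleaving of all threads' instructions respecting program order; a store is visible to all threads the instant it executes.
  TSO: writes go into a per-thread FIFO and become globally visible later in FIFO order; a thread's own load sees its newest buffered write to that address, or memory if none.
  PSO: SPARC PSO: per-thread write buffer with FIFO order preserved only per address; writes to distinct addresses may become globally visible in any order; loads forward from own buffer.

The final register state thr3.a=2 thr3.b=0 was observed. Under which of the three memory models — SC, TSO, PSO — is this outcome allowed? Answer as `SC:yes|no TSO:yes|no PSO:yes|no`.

SC:no TSO:no PSO:yes

outcome vector order: (thr3.a,thr3.b)
SC: 4 outcomes — {<0 0> <0 1> <1 1> <2 1>}
TSO: 4 outcomes — {<0 0> <0 1> <1 1> <2 1>}
PSO: 6 outcomes — {<0 0> <0 1> <1 0> <1 1> <2 0> <2 1>}
target <2 0> ∈ {PSO}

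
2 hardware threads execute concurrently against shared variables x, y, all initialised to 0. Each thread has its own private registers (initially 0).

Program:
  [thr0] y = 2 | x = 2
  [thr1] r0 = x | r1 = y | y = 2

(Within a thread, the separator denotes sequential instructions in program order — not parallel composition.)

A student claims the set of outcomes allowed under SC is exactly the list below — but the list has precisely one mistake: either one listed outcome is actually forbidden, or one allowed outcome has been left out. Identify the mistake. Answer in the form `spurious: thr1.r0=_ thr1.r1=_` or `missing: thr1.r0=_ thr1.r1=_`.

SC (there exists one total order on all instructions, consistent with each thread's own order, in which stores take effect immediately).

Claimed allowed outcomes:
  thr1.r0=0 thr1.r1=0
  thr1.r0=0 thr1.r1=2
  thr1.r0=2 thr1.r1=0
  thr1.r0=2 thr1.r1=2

spurious: thr1.r0=2 thr1.r1=0

outcome vector order: (thr1.r0,thr1.r1)
under SC → 0/0 0/2 2/2
claimed∖SC = {2/0}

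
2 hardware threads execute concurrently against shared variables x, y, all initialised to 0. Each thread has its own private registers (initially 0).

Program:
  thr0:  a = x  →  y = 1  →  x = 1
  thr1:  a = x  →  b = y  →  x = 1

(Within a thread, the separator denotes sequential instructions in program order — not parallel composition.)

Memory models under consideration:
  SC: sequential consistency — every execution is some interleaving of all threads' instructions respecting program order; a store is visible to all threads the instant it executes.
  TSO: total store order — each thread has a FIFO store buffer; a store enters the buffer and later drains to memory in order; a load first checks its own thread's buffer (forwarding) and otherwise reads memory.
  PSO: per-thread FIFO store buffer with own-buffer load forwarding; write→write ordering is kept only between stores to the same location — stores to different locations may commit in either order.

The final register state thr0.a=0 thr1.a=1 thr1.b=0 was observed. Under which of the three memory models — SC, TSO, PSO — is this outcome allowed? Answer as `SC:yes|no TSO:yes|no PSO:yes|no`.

SC:no TSO:no PSO:yes

outcome vector order: (thr0.a,thr1.a,thr1.b)
[SC] allowed = {0/0/0 0/0/1 0/1/1 1/0/0}
[TSO] allowed = {0/0/0 0/0/1 0/1/1 1/0/0}
[PSO] allowed = {0/0/0 0/0/1 0/1/0 0/1/1 1/0/0}
target 0/1/0 ∈ {PSO}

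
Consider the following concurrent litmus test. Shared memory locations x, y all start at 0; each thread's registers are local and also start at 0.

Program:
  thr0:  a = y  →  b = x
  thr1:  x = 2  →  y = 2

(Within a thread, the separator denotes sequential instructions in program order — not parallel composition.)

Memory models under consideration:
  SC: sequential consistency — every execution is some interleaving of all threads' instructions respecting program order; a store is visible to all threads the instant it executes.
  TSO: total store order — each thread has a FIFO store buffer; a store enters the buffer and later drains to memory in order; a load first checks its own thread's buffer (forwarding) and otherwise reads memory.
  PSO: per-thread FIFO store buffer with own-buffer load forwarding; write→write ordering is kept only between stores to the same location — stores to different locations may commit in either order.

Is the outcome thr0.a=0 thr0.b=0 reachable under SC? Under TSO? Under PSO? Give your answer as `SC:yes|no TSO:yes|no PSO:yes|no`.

outcome vector order: (thr0.a,thr0.b)
SC (3): <0 0>; <0 2>; <2 2>
TSO (3): <0 0>; <0 2>; <2 2>
PSO (4): <0 0>; <0 2>; <2 0>; <2 2>
target <0 0> ∈ {SC,TSO,PSO}

SC:yes TSO:yes PSO:yes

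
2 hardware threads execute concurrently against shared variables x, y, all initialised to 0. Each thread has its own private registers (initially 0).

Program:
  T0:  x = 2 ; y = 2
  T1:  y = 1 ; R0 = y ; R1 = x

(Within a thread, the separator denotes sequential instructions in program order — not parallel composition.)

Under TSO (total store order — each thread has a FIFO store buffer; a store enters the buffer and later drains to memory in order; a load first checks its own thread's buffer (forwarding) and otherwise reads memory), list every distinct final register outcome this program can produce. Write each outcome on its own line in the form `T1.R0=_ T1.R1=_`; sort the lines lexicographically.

T1.R0=1 T1.R1=0
T1.R0=1 T1.R1=2
T1.R0=2 T1.R1=2

outcome vector order: (T1.R0,T1.R1)
|TSO outcomes| = 3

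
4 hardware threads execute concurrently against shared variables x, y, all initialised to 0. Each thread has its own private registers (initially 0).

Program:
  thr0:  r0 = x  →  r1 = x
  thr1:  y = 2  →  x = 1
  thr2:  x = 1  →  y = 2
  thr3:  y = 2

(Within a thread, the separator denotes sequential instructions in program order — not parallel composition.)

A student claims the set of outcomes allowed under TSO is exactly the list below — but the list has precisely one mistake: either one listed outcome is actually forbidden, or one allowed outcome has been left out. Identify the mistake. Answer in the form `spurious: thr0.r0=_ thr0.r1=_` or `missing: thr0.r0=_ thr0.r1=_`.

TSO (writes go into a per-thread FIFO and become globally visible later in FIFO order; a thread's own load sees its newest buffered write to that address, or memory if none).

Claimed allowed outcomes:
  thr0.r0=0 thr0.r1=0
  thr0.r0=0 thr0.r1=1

missing: thr0.r0=1 thr0.r1=1

outcome vector order: (thr0.r0,thr0.r1)
[TSO] allowed = {(0,0) (0,1) (1,1)}
TSO∖claimed = {(1,1)}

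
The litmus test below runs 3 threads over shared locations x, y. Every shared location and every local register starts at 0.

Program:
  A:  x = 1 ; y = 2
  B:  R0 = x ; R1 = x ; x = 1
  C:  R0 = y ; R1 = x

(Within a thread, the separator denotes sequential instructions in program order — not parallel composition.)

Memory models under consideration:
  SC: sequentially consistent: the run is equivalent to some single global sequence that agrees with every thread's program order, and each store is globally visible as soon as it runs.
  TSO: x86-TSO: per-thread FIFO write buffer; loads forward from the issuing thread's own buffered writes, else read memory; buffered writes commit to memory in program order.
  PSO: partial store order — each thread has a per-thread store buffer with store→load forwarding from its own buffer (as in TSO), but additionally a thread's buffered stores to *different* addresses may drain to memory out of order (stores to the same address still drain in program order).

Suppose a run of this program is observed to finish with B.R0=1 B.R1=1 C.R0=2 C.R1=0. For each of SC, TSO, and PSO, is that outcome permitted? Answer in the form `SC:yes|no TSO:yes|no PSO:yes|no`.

outcome vector order: (B.R0,B.R1,C.R0,C.R1)
SC: 9 outcomes — {0/0/0/0, 0/0/0/1, 0/0/2/1, 0/1/0/0, 0/1/0/1, 0/1/2/1, 1/1/0/0, 1/1/0/1, 1/1/2/1}
TSO: 9 outcomes — {0/0/0/0, 0/0/0/1, 0/0/2/1, 0/1/0/0, 0/1/0/1, 0/1/2/1, 1/1/0/0, 1/1/0/1, 1/1/2/1}
PSO: 12 outcomes — {0/0/0/0, 0/0/0/1, 0/0/2/0, 0/0/2/1, 0/1/0/0, 0/1/0/1, 0/1/2/0, 0/1/2/1, 1/1/0/0, 1/1/0/1, 1/1/2/0, 1/1/2/1}
target 1/1/2/0 ∈ {PSO}

SC:no TSO:no PSO:yes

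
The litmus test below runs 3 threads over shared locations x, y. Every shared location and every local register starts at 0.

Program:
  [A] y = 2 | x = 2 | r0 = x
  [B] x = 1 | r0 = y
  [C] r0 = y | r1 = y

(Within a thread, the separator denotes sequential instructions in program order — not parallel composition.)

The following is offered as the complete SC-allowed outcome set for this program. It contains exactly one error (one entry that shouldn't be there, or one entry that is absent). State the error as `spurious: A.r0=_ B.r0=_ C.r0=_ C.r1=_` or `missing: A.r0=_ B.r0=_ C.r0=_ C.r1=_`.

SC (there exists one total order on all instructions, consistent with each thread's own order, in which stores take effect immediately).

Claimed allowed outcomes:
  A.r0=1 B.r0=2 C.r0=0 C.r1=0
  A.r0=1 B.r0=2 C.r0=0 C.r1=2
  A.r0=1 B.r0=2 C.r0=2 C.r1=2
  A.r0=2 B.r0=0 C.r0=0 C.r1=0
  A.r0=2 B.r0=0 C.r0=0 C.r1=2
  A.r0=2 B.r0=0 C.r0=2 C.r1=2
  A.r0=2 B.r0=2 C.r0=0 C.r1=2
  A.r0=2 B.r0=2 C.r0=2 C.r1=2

missing: A.r0=2 B.r0=2 C.r0=0 C.r1=0

outcome vector order: (A.r0,B.r0,C.r0,C.r1)
SC (9): (1,2,0,0) (1,2,0,2) (1,2,2,2) (2,0,0,0) (2,0,0,2) (2,0,2,2) (2,2,0,0) (2,2,0,2) (2,2,2,2)
SC∖claimed = {(2,2,0,0)}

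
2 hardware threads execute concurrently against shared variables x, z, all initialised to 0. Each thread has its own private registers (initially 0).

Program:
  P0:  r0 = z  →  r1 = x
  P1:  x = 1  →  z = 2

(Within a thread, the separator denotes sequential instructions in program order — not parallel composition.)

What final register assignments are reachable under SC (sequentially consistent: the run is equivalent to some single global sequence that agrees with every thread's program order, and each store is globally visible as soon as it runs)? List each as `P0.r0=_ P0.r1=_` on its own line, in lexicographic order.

P0.r0=0 P0.r1=0
P0.r0=0 P0.r1=1
P0.r0=2 P0.r1=1

outcome vector order: (P0.r0,P0.r1)
|SC outcomes| = 3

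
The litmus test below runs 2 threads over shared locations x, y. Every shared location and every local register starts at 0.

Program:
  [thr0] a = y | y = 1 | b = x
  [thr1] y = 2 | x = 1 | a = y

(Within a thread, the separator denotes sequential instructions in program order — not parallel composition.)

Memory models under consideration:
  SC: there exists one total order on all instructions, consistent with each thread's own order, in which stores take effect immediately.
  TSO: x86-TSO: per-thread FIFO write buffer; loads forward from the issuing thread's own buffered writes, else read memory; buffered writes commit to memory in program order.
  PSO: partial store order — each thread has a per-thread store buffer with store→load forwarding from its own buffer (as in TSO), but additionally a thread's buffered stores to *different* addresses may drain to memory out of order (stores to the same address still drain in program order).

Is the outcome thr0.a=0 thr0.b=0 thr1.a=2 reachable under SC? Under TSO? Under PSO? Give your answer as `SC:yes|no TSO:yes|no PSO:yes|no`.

SC:yes TSO:yes PSO:yes

outcome vector order: (thr0.a,thr0.b,thr1.a)
[SC] allowed = {001, 002, 011, 012, 201, 211, 212}
[TSO] allowed = {001, 002, 011, 012, 201, 202, 211, 212}
[PSO] allowed = {001, 002, 011, 012, 201, 202, 211, 212}
target 002 ∈ {SC,TSO,PSO}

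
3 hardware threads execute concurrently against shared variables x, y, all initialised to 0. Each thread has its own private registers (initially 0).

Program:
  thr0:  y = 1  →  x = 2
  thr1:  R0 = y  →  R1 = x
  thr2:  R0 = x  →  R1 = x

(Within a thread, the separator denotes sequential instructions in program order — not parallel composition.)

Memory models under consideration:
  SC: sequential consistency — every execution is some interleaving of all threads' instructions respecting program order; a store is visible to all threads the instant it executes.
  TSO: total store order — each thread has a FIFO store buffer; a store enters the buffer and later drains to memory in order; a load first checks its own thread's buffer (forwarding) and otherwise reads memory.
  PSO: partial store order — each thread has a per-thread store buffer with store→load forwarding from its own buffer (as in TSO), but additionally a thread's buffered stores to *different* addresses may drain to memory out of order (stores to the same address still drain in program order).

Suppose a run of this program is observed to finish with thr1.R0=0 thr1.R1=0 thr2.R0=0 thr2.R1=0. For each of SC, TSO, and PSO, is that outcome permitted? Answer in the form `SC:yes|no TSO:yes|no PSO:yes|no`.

outcome vector order: (thr1.R0,thr1.R1,thr2.R0,thr2.R1)
SC (12): 0/0/0/0, 0/0/0/2, 0/0/2/2, 0/2/0/0, 0/2/0/2, 0/2/2/2, 1/0/0/0, 1/0/0/2, 1/0/2/2, 1/2/0/0, 1/2/0/2, 1/2/2/2
TSO (12): 0/0/0/0, 0/0/0/2, 0/0/2/2, 0/2/0/0, 0/2/0/2, 0/2/2/2, 1/0/0/0, 1/0/0/2, 1/0/2/2, 1/2/0/0, 1/2/0/2, 1/2/2/2
PSO (12): 0/0/0/0, 0/0/0/2, 0/0/2/2, 0/2/0/0, 0/2/0/2, 0/2/2/2, 1/0/0/0, 1/0/0/2, 1/0/2/2, 1/2/0/0, 1/2/0/2, 1/2/2/2
target 0/0/0/0 ∈ {SC,TSO,PSO}

SC:yes TSO:yes PSO:yes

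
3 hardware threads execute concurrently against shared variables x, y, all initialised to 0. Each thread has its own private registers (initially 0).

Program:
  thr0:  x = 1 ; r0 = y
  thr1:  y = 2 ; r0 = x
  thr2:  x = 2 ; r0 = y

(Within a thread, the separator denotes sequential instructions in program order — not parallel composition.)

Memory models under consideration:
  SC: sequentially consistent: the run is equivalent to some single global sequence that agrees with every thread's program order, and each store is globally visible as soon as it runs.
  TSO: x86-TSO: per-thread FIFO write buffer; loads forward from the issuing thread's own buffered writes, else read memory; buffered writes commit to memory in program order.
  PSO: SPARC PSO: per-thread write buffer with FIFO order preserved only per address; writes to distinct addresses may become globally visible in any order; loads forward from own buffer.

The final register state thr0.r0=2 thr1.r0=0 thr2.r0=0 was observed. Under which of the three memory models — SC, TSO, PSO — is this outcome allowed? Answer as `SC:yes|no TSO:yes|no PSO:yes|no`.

outcome vector order: (thr0.r0,thr1.r0,thr2.r0)
[SC] allowed = {(0,1,0), (0,1,2), (0,2,0), (0,2,2), (2,0,2), (2,1,0), (2,1,2), (2,2,0), (2,2,2)}
[TSO] allowed = {(0,0,0), (0,0,2), (0,1,0), (0,1,2), (0,2,0), (0,2,2), (2,0,0), (2,0,2), (2,1,0), (2,1,2), (2,2,0), (2,2,2)}
[PSO] allowed = {(0,0,0), (0,0,2), (0,1,0), (0,1,2), (0,2,0), (0,2,2), (2,0,0), (2,0,2), (2,1,0), (2,1,2), (2,2,0), (2,2,2)}
target (2,0,0) ∈ {TSO,PSO}

SC:no TSO:yes PSO:yes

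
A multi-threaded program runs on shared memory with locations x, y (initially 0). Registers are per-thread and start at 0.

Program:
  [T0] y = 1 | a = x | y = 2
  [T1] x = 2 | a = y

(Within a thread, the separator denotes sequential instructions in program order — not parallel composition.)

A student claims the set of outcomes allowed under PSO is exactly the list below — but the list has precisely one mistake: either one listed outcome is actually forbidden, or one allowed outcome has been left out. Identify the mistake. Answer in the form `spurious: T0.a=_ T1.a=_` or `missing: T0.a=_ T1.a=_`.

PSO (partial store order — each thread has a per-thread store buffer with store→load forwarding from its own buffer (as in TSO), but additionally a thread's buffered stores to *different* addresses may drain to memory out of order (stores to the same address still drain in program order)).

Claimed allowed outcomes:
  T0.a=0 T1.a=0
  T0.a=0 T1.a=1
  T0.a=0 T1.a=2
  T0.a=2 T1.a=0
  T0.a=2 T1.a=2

missing: T0.a=2 T1.a=1

outcome vector order: (T0.a,T1.a)
PSO (6): <0 0>, <0 1>, <0 2>, <2 0>, <2 1>, <2 2>
PSO∖claimed = {<2 1>}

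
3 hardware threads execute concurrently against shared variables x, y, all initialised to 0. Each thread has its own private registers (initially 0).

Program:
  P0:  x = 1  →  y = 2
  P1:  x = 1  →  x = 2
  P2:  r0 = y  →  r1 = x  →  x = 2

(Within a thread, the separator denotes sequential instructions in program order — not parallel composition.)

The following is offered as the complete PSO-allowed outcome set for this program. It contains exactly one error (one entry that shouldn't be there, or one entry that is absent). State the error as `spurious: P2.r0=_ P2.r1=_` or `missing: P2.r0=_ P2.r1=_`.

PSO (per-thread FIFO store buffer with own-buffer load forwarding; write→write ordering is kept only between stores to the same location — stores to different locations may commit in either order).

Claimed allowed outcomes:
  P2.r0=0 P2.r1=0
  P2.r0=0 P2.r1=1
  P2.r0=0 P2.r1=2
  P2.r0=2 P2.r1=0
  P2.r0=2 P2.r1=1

missing: P2.r0=2 P2.r1=2

outcome vector order: (P2.r0,P2.r1)
under PSO → 0/0 0/1 0/2 2/0 2/1 2/2
PSO∖claimed = {2/2}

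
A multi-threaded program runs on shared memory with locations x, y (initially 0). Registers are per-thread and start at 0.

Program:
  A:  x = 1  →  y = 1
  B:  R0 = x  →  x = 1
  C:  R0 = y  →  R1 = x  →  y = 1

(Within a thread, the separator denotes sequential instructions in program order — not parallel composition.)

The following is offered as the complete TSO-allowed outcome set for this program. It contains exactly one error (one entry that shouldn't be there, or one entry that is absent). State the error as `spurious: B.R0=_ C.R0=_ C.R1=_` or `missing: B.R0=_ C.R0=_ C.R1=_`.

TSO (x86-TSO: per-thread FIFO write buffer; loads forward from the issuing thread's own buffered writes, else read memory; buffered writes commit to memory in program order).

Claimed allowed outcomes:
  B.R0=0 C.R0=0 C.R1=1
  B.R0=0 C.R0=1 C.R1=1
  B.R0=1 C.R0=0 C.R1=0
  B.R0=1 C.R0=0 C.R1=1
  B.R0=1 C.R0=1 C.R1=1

outcome vector order: (B.R0,C.R0,C.R1)
TSO: 6 outcomes — {(0,0,0), (0,0,1), (0,1,1), (1,0,0), (1,0,1), (1,1,1)}
TSO∖claimed = {(0,0,0)}

missing: B.R0=0 C.R0=0 C.R1=0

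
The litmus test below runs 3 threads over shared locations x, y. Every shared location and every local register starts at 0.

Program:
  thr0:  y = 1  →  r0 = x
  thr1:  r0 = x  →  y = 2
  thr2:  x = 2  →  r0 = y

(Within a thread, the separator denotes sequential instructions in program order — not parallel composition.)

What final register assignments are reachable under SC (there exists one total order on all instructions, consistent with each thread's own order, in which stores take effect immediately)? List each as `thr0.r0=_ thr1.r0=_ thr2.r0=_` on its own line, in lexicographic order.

thr0.r0=0 thr1.r0=0 thr2.r0=1
thr0.r0=0 thr1.r0=0 thr2.r0=2
thr0.r0=0 thr1.r0=2 thr2.r0=1
thr0.r0=0 thr1.r0=2 thr2.r0=2
thr0.r0=2 thr1.r0=0 thr2.r0=0
thr0.r0=2 thr1.r0=0 thr2.r0=1
thr0.r0=2 thr1.r0=0 thr2.r0=2
thr0.r0=2 thr1.r0=2 thr2.r0=0
thr0.r0=2 thr1.r0=2 thr2.r0=1
thr0.r0=2 thr1.r0=2 thr2.r0=2

outcome vector order: (thr0.r0,thr1.r0,thr2.r0)
|SC outcomes| = 10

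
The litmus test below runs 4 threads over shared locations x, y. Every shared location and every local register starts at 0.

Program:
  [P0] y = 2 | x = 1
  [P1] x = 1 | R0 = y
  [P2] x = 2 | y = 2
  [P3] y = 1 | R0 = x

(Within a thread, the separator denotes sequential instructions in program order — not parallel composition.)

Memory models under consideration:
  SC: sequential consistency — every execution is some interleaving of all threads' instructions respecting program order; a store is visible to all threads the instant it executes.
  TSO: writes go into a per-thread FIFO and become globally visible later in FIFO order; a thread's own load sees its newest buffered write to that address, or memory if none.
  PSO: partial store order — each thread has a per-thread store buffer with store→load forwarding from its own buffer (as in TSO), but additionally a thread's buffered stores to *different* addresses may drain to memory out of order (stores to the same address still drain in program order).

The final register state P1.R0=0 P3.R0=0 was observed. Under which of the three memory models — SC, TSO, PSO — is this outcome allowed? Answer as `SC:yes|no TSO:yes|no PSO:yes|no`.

outcome vector order: (P1.R0,P3.R0)
[SC] allowed = {0/1, 0/2, 1/0, 1/1, 1/2, 2/0, 2/1, 2/2}
[TSO] allowed = {0/0, 0/1, 0/2, 1/0, 1/1, 1/2, 2/0, 2/1, 2/2}
[PSO] allowed = {0/0, 0/1, 0/2, 1/0, 1/1, 1/2, 2/0, 2/1, 2/2}
target 0/0 ∈ {TSO,PSO}

SC:no TSO:yes PSO:yes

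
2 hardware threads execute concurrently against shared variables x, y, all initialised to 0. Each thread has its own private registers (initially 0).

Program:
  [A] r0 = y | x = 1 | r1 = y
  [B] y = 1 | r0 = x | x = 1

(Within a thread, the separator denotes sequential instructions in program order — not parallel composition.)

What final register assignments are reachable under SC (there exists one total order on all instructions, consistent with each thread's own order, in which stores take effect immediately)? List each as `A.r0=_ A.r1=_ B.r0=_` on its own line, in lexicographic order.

A.r0=0 A.r1=0 B.r0=1
A.r0=0 A.r1=1 B.r0=0
A.r0=0 A.r1=1 B.r0=1
A.r0=1 A.r1=1 B.r0=0
A.r0=1 A.r1=1 B.r0=1

outcome vector order: (A.r0,A.r1,B.r0)
|SC outcomes| = 5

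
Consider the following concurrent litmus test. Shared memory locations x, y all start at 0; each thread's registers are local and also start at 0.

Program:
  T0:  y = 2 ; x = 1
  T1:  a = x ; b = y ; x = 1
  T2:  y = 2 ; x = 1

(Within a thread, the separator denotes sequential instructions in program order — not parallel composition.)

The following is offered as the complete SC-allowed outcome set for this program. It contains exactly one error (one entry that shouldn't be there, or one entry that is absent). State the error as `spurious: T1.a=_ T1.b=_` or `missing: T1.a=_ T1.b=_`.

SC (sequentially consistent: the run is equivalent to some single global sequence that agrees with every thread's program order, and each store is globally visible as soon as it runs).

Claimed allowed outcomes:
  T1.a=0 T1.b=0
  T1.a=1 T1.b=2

missing: T1.a=0 T1.b=2

outcome vector order: (T1.a,T1.b)
under SC → <0 0> <0 2> <1 2>
SC∖claimed = {<0 2>}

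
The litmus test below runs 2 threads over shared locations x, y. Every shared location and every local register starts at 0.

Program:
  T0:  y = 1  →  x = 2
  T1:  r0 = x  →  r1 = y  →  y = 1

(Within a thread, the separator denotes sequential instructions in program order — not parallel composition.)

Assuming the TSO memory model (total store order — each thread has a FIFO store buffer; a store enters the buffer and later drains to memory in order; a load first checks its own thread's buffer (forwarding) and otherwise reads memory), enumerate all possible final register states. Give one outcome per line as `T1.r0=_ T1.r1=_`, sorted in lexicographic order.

T1.r0=0 T1.r1=0
T1.r0=0 T1.r1=1
T1.r0=2 T1.r1=1

outcome vector order: (T1.r0,T1.r1)
|TSO outcomes| = 3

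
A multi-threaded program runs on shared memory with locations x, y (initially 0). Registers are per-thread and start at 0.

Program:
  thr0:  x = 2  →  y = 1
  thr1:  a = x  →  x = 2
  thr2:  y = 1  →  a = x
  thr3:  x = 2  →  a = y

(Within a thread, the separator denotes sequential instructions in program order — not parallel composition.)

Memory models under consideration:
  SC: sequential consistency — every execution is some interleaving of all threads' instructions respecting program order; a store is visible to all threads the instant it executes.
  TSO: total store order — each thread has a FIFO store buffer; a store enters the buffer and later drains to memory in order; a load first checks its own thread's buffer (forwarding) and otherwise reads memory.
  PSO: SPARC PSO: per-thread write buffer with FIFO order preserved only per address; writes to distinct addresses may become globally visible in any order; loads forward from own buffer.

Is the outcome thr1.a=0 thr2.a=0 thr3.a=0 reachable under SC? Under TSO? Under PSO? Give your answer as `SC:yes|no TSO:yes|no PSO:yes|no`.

SC:no TSO:yes PSO:yes

outcome vector order: (thr1.a,thr2.a,thr3.a)
[SC] allowed = {0/0/1, 0/2/0, 0/2/1, 2/0/1, 2/2/0, 2/2/1}
[TSO] allowed = {0/0/0, 0/0/1, 0/2/0, 0/2/1, 2/0/0, 2/0/1, 2/2/0, 2/2/1}
[PSO] allowed = {0/0/0, 0/0/1, 0/2/0, 0/2/1, 2/0/0, 2/0/1, 2/2/0, 2/2/1}
target 0/0/0 ∈ {TSO,PSO}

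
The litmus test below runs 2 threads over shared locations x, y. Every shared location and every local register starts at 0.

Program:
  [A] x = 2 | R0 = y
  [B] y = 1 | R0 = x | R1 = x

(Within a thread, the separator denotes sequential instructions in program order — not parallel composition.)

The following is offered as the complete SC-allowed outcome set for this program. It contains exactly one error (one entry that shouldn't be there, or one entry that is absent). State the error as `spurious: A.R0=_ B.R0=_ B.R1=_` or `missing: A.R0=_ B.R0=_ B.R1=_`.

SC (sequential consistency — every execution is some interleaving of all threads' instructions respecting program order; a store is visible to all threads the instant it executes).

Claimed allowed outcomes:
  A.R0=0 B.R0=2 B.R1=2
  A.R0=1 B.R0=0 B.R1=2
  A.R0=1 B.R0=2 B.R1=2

missing: A.R0=1 B.R0=0 B.R1=0

outcome vector order: (A.R0,B.R0,B.R1)
under SC → 022; 100; 102; 122
SC∖claimed = {100}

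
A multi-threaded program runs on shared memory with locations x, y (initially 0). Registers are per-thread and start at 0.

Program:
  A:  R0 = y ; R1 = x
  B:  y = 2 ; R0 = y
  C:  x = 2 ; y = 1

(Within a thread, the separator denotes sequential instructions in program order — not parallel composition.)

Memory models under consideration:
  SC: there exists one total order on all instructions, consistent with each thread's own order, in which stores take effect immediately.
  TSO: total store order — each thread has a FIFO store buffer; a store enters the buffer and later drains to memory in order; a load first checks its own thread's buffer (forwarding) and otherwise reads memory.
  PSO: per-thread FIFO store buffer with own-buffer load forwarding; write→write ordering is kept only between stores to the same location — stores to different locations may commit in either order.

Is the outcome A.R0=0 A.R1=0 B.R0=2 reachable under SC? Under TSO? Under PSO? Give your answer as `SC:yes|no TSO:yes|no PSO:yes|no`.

SC:yes TSO:yes PSO:yes

outcome vector order: (A.R0,A.R1,B.R0)
under SC → 0/0/1 0/0/2 0/2/1 0/2/2 1/2/1 1/2/2 2/0/1 2/0/2 2/2/1 2/2/2
under TSO → 0/0/1 0/0/2 0/2/1 0/2/2 1/2/1 1/2/2 2/0/1 2/0/2 2/2/1 2/2/2
under PSO → 0/0/1 0/0/2 0/2/1 0/2/2 1/0/1 1/0/2 1/2/1 1/2/2 2/0/1 2/0/2 2/2/1 2/2/2
target 0/0/2 ∈ {SC,TSO,PSO}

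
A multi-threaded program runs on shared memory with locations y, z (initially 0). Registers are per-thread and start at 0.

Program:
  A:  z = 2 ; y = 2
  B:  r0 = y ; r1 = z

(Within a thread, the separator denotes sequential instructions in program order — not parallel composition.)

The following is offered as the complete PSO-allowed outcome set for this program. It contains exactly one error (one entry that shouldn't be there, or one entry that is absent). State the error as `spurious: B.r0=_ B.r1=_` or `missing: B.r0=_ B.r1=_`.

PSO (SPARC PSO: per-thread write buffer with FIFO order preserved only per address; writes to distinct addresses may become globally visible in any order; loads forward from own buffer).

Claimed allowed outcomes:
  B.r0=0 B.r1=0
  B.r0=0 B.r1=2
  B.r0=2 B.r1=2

missing: B.r0=2 B.r1=0

outcome vector order: (B.r0,B.r1)
under PSO → (0,0); (0,2); (2,0); (2,2)
PSO∖claimed = {(2,0)}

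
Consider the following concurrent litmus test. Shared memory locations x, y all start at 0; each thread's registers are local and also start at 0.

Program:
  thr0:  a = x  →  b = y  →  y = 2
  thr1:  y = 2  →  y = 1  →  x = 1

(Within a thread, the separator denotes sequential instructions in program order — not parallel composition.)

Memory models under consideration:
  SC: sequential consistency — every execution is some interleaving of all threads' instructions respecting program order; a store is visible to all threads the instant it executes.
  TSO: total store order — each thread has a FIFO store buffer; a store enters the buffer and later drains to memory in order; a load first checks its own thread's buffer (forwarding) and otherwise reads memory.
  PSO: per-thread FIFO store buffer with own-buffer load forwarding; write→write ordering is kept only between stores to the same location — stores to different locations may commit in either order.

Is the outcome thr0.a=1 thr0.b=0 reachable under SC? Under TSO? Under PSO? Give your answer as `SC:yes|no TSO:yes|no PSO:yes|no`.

SC:no TSO:no PSO:yes

outcome vector order: (thr0.a,thr0.b)
SC (4): 0/0, 0/1, 0/2, 1/1
TSO (4): 0/0, 0/1, 0/2, 1/1
PSO (6): 0/0, 0/1, 0/2, 1/0, 1/1, 1/2
target 1/0 ∈ {PSO}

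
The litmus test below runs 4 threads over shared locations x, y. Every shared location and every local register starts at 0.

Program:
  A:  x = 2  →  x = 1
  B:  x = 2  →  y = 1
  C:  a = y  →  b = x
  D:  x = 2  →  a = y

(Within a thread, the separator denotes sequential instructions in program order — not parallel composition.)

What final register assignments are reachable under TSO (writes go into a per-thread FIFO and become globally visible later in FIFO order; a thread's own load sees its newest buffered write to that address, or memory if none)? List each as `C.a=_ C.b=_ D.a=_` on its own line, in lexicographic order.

C.a=0 C.b=0 D.a=0
C.a=0 C.b=0 D.a=1
C.a=0 C.b=1 D.a=0
C.a=0 C.b=1 D.a=1
C.a=0 C.b=2 D.a=0
C.a=0 C.b=2 D.a=1
C.a=1 C.b=1 D.a=0
C.a=1 C.b=1 D.a=1
C.a=1 C.b=2 D.a=0
C.a=1 C.b=2 D.a=1

outcome vector order: (C.a,C.b,D.a)
|TSO outcomes| = 10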